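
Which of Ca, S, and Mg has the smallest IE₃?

After 2 electrons have been removed, what remains? Ca²⁺ is the bare [Ar] core; S²⁺ still has 4 valence electrons; Mg²⁺ is the bare [Ne] core.
Breaking into a closed-shell core is much more expensive than removing a leftover valence electron — Ca and Mg have the largest IE_3 here.
Tabulated IE_3 (kJ/mol): Ca 4912, S 3357, Mg 7733.
Hence IE_3: S < Ca < Mg.

S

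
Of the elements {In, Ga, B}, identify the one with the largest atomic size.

In

B is in period 2, group 13; Ga is in period 4, group 13; In is in period 5, group 13.
Radius decreases left→right (rising Z_eff, same n) and increases top→bottom (higher n).
All are in group 13, so atomic radius increases down the group.
The largest atomic size among these belongs to In.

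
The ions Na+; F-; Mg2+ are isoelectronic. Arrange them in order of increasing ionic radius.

Mg2+ < Na+ < F-

All of these have 10 electrons, so size is governed by nuclear charge alone: the more protons, the stronger the pull on the same electron cloud, and the smaller the ion.
Nuclear charges: Mg2+ (Z=12), Na+ (Z=11), F- (Z=9).
Smallest to largest: Mg2+ < Na+ < F-.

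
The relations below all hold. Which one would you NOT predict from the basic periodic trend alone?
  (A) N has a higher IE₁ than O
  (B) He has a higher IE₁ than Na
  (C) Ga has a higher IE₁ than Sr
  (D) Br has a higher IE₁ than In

(A)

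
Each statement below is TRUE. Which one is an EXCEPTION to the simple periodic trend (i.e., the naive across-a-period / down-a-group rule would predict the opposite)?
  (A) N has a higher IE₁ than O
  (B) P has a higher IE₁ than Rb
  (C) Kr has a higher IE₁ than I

The general trend: IE₁ increases across a period and decreases down a group.
(A) N (period 2, group 15) vs O (period 2, group 16): the stated order contradicts the simple trend.
(B) P (period 3, group 15) vs Rb (period 5, group 1): the stated order agrees with the simple trend.
(C) Kr (period 4, group 18) vs I (period 5, group 17): the stated order agrees with the simple trend.
The exception is (A): pairing an electron in O's 2p⁴ costs repulsion energy, so O ionizes more easily than half-filled N (2p³).

(A)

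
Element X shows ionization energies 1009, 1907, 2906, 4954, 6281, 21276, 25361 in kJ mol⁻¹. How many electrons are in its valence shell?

5

Look for the largest jump between consecutive ionization energies: IE6/IE5 ≈ 3.4, far larger than any earlier ratio.
That jump marks the point where a core electron is being removed. So the atom has 5 valence electrons.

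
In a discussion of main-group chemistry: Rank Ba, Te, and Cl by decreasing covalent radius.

Ba > Te > Cl

Moving right in a period, electrons are added to the same shell under a stronger nuclear pull, so atoms get smaller; moving down, a new shell is opened and atoms get larger.
Neither a single period nor a single group — weigh both effects.
Te > Cl: both effects reinforce here, so Te is clearly the larger of the two.
Ba > Te: both effects reinforce here, so Ba is clearly the larger of the two.
For reference (pm): Cl 99, Te 136, Ba 196.
So from largest to smallest: Ba > Te > Cl.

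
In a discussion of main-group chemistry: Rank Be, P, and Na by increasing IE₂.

Be, P, Na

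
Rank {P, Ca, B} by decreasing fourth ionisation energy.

The fourth ionization energy removes an electron from the +3 ion. For each element: P³⁺ still has 2 valence electrons; Ca³⁺ is already 1 electron into the core; B³⁺ is the bare [He] core.
Pulling an electron out of a noble-gas core costs far more than removing a remaining valence electron, so Ca and B sit at the high end of IE_4.
The numbers (kJ/mol): P 4964, Ca 6491, B 25026.
Hence IE_4: P < Ca < B.

B > Ca > P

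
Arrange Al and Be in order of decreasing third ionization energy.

Be, Al

Consider each +2 ion: Al²⁺ still has 1 valence electron; Be²⁺ is the bare [He] core.
Breaking into a closed-shell core is much more expensive than removing a leftover valence electron — Be has the largest IE_3 here.
Tabulated IE_3 (kJ/mol): Al 2745, Be 14849.
Hence IE_3: Al < Be.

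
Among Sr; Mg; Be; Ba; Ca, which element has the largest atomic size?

Ba

Be is in period 2, group 2; Mg is in period 3, group 2; Ca is in period 4, group 2; Sr is in period 5, group 2; Ba is in period 6, group 2.
Moving right in a period, electrons are added to the same shell under a stronger nuclear pull, so atoms get smaller; moving down, a new shell is opened and atoms get larger.
All are in group 2, so atomic radius increases down the group.
The largest atomic size among these belongs to Ba.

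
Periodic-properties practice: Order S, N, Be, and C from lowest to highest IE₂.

Be < S < C < N

After 1 electron has been removed, what remains? S⁺ still has 5 valence electrons; N⁺ still has 4 valence electrons; Be⁺ still has 1 valence electron; C⁺ still has 3 valence electrons.
All are still removing valence electrons, so compare the +1 ions as you would atoms: IE_2 generally rises across a period (higher Z_eff) and falls down a group (larger shell), subject to the usual subshell exceptions.
Valence configurations: S⁺ [Ne]3s²3p³, N⁺ [He]2s²2p², Be⁺ [He]2s¹, C⁺ [He]2s²2p¹.
Approximate IE_2 values (kJ/mol): S 2252, N 2856, Be 1757, C 2353.
Overall IE_2 order: Be < S < C < N.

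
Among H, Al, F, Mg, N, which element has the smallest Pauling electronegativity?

Mg

Smaller atoms with higher effective nuclear charge are more electronegative.
Here both period and group differ, so the two effects have to be weighed against each other.
Al > Mg: Al lies to the right of Mg in period 3, so the across-period effect alone puts Al higher.
H > Al: the two effects oppose for this pair; the down-group effect wins (2.20 vs 1.61).
N > H: the two effects oppose for this pair; the across-period effect wins (3.04 vs 2.20).
F > N: both are in period 2; the period trend gives F the larger value.
For reference (Pauling): H 2.20, N 3.04, F 3.98, Mg 1.31, Al 1.61.
The smallest Pauling electronegativity among these belongs to Mg.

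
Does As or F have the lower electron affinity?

As

F is in period 2, group 17; As is in period 4, group 15.
EA tends to increase across a period and decrease down a group, though the pattern is less regular than for IE or radius.
Neither a single period nor a single group — weigh both effects.
F > As: relative to As, both the across-period and down-group shifts push F's electron affinity up.
Tabulated electron affinity (kJ/mol): F 328, As 78.
So As has the lower electron affinity (As < F).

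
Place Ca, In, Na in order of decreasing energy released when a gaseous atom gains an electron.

Na is in period 3, group 1; Ca is in period 4, group 2; In is in period 5, group 13.
Atoms with high Z_eff and room in the valence shell (especially the halogens) have the most exothermic electron affinities.
These sit on a diagonal, where the across-period and down-group effects partly cancel.
In > Ca: period and group pull opposite ways; the across-period shift dominates (29 vs 2 kJ/mol).
Na > In: period and group pull opposite ways; the down-group shift dominates (53 vs 29 kJ/mol).
Tabulated electron affinity (kJ/mol): Na 53, Ca 2, In 29.
So from highest to lowest: Na > In > Ca.

Na > In > Ca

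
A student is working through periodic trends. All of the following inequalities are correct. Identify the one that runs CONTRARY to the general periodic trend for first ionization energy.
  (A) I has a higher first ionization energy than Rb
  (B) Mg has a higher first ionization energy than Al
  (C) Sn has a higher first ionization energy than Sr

(B)

The general trend: first ionization energy increases across a period and decreases down a group.
(A) I (period 5, group 17) vs Rb (period 5, group 1): the stated order agrees with the simple trend.
(B) Mg (period 3, group 2) vs Al (period 3, group 13): the stated order contradicts the simple trend.
(C) Sn (period 5, group 14) vs Sr (period 5, group 2): the stated order agrees with the simple trend.
The exception is (B): Al's single 3p electron is easier to remove than one from Mg's filled 3s².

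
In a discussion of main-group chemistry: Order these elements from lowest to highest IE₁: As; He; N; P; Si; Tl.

Tl, Si, As, P, N, He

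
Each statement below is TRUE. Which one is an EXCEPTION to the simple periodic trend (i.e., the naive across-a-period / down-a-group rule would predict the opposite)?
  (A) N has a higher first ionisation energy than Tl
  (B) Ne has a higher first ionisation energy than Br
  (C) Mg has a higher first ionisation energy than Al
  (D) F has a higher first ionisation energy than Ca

The general trend: first ionisation energy increases across a period and decreases down a group.
(A) N (period 2, group 15) vs Tl (period 6, group 13): the stated order agrees with the simple trend.
(B) Ne (period 2, group 18) vs Br (period 4, group 17): the stated order agrees with the simple trend.
(C) Mg (period 3, group 2) vs Al (period 3, group 13): the stated order contradicts the simple trend.
(D) F (period 2, group 17) vs Ca (period 4, group 2): the stated order agrees with the simple trend.
The exception is (C): Al's single 3p electron is easier to remove than one from Mg's filled 3s².

(C)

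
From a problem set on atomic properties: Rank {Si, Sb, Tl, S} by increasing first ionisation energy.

Tl < Si < Sb < S

Si is in period 3, group 14; S is in period 3, group 16; Sb is in period 5, group 15; Tl is in period 6, group 13.
IE₁ increases left→right with effective nuclear charge and decreases top→bottom as the valence shell moves farther out.
Neither a single period nor a single group — weigh both effects.
Si > Tl: relative to Tl, both the across-period and down-group shifts push Si's first ionization energy up.
Sb > Si: the two effects oppose for this pair; the across-period effect wins (831 vs 786 kJ/mol).
S > Sb: both effects reinforce here, so S is clearly the higher of the two.
Approximate values (kJ/mol): Si 786, S 1000, Sb 831, Tl 589.
So from lowest to highest: Tl < Si < Sb < S.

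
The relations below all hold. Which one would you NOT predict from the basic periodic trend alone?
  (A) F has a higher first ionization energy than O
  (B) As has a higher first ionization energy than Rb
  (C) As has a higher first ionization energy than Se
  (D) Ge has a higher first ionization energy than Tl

(C)

The general trend: first ionization energy increases across a period and decreases down a group.
(A) F (period 2, group 17) vs O (period 2, group 16): the stated order agrees with the simple trend.
(B) As (period 4, group 15) vs Rb (period 5, group 1): the stated order agrees with the simple trend.
(C) As (period 4, group 15) vs Se (period 4, group 16): the stated order contradicts the simple trend.
(D) Ge (period 4, group 14) vs Tl (period 6, group 13): the stated order agrees with the simple trend.
The exception is (C): Se (4p⁴) ionizes more easily than half-filled As (4p³).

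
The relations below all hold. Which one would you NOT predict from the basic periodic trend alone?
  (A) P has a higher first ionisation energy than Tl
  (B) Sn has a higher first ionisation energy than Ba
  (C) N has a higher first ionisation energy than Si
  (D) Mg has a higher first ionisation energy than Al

The general trend: first ionisation energy increases across a period and decreases down a group.
(A) P (period 3, group 15) vs Tl (period 6, group 13): the stated order agrees with the simple trend.
(B) Sn (period 5, group 14) vs Ba (period 6, group 2): the stated order agrees with the simple trend.
(C) N (period 2, group 15) vs Si (period 3, group 14): the stated order agrees with the simple trend.
(D) Mg (period 3, group 2) vs Al (period 3, group 13): the stated order contradicts the simple trend.
The exception is (D): Al's single 3p electron is easier to remove than one from Mg's filled 3s².

(D)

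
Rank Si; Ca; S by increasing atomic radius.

S, Si, Ca

Si is in period 3, group 14; S is in period 3, group 16; Ca is in period 4, group 2.
Atomic radius shrinks across a period as nuclear charge pulls the same shell inward, and grows down a group as new shells are added.
Here both period and group differ, so the two effects have to be weighed against each other.
Si > S: Si lies to the left of S in period 3, so the across-period effect alone puts Si larger.
Ca > Si: both effects reinforce here, so Ca is clearly the larger of the two.
Tabulated atomic radius (pm): Si 116, S 103, Ca 171.
So from smallest to largest: S < Si < Ca.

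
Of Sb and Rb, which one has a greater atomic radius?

Rb is in period 5, group 1; Sb is in period 5, group 15.
Atomic radius shrinks across a period as nuclear charge pulls the same shell inward, and grows down a group as new shells are added.
All lie in period 5, so atomic radius increases right to left.
So Rb has the greater atomic radius (Rb > Sb).

Rb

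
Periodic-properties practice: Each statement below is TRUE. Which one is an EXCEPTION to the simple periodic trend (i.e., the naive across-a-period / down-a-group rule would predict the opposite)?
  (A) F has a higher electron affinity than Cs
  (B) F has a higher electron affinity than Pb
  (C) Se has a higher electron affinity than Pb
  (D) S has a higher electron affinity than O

(D)

The general trend: electron affinity increases across a period and decreases down a group.
(A) F (period 2, group 17) vs Cs (period 6, group 1): the stated order agrees with the simple trend.
(B) F (period 2, group 17) vs Pb (period 6, group 14): the stated order agrees with the simple trend.
(C) Se (period 4, group 16) vs Pb (period 6, group 14): the stated order agrees with the simple trend.
(D) S (period 3, group 16) vs O (period 2, group 16): the stated order contradicts the simple trend.
The exception is (D): the compact 2p subshell of O repels the added electron more than S's larger 3p does.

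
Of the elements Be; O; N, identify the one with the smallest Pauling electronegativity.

Be is in period 2, group 2; N is in period 2, group 15; O is in period 2, group 16.
Atoms toward the upper right of the periodic table pull bonding electrons most strongly.
All lie in period 2, so electronegativity increases left to right.
The smallest Pauling electronegativity among these belongs to Be.

Be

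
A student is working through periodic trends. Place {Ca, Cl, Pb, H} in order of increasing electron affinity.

Ca, Pb, H, Cl

H is in period 1, group 1; Cl is in period 3, group 17; Ca is in period 4, group 2; Pb is in period 6, group 14.
Electron affinity generally becomes more exothermic across a period toward the halogens and less exothermic down a group.
Neither a single period nor a single group — weigh both effects.
Pb > Ca: period and group pull opposite ways; the across-period shift dominates (35 vs 2 kJ/mol).
H > Pb: period and group pull opposite ways; the down-group shift dominates (73 vs 35 kJ/mol).
Cl > H: period and group pull opposite ways; the across-period shift dominates (349 vs 73 kJ/mol).
For reference (kJ/mol): H 73, Cl 349, Ca 2, Pb 35.
So from lowest to highest: Ca < Pb < H < Cl.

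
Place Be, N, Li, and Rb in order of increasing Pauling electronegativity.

Rb, Li, Be, N

Li is in period 2, group 1; Be is in period 2, group 2; N is in period 2, group 15; Rb is in period 5, group 1.
Smaller atoms with higher effective nuclear charge are more electronegative.
Here both period and group differ, so the two effects have to be weighed against each other.
Li > Rb: they share group 1; the group trend gives Li the larger value.
Be > Li: Be lies to the right of Li in period 2, so the across-period effect alone puts Be higher.
N > Be: N lies to the right of Be in period 2, so the across-period effect alone puts N higher.
Approximate values (Pauling): Li 0.98, Be 1.57, N 3.04, Rb 0.82.
So from lowest to highest: Rb < Li < Be < N.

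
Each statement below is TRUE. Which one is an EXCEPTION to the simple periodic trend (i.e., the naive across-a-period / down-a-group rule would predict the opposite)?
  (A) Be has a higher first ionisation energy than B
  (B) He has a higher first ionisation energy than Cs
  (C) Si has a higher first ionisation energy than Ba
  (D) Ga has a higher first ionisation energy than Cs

The general trend: first ionisation energy increases across a period and decreases down a group.
(A) Be (period 2, group 2) vs B (period 2, group 13): the stated order contradicts the simple trend.
(B) He (period 1, group 18) vs Cs (period 6, group 1): the stated order agrees with the simple trend.
(C) Si (period 3, group 14) vs Ba (period 6, group 2): the stated order agrees with the simple trend.
(D) Ga (period 4, group 13) vs Cs (period 6, group 1): the stated order agrees with the simple trend.
The exception is (A): removing B's lone 2p electron is easier than breaking Be's filled 2s².

(A)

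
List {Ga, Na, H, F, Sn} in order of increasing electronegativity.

H is in period 1, group 1; F is in period 2, group 17; Na is in period 3, group 1; Ga is in period 4, group 13; Sn is in period 5, group 14.
Atoms toward the upper right of the periodic table pull bonding electrons most strongly.
These span different periods and groups, so the two trends combine.
Ga > Na: period and group pull opposite ways; the across-period shift dominates (1.81 vs 0.93).
Sn > Ga: the two effects oppose for this pair; the across-period effect wins (1.96 vs 1.81).
H > Sn: period and group pull opposite ways; the down-group shift dominates (2.20 vs 1.96).
F > H: the two effects oppose for this pair; the across-period effect wins (3.98 vs 2.20).
Tabulated electronegativity (Pauling): H 2.20, F 3.98, Na 0.93, Ga 1.81, Sn 1.96.
So from lowest to highest: Na < Ga < Sn < H < F.

Na, Ga, Sn, H, F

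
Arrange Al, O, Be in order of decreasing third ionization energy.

Be > O > Al

After 2 electrons have been removed, what remains? Al²⁺ still has 1 valence electron; O²⁺ still has 4 valence electrons; Be²⁺ is the bare [He] core.
Pulling an electron out of a noble-gas core costs far more than removing a remaining valence electron, so Be sits at the high end of IE_3.
Valence configurations: Al²⁺ [Ne]3s¹, O²⁺ [He]2s²2p².
The numbers (kJ/mol): Al 2745, O 5300, Be 14849.
So the third ionization energies run Al < O < Be.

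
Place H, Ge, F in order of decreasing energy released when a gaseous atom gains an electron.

F > Ge > H

H is in period 1, group 1; F is in period 2, group 17; Ge is in period 4, group 14.
Adding an electron releases more energy for atoms nearer the top right (short of the noble gases).
Neither a single period nor a single group — weigh both effects.
Ge > H: period and group pull opposite ways; the across-period shift dominates (119 vs 73 kJ/mol).
F > Ge: both effects reinforce here, so F is clearly the higher of the two.
Approximate values (kJ/mol): H 73, F 328, Ge 119.
So from highest to lowest: F > Ge > H.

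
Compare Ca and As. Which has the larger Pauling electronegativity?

As

Ca is in period 4, group 2; As is in period 4, group 15.
EN rises left→right (higher Z_eff, smaller atoms) and falls top→bottom (larger, more shielded atoms).
All lie in period 4, so electronegativity increases left to right.
So As has the larger Pauling electronegativity (As > Ca).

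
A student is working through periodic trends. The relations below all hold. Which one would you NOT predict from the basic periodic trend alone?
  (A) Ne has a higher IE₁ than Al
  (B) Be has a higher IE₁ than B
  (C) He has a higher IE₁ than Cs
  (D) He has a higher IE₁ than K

(B)

The general trend: IE₁ increases across a period and decreases down a group.
(A) Ne (period 2, group 18) vs Al (period 3, group 13): the stated order agrees with the simple trend.
(B) Be (period 2, group 2) vs B (period 2, group 13): the stated order contradicts the simple trend.
(C) He (period 1, group 18) vs Cs (period 6, group 1): the stated order agrees with the simple trend.
(D) He (period 1, group 18) vs K (period 4, group 1): the stated order agrees with the simple trend.
The exception is (B): removing B's lone 2p electron is easier than breaking Be's filled 2s².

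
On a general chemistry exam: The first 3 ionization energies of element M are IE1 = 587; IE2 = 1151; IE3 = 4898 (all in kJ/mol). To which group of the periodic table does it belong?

Look for the largest jump between consecutive ionization energies: IE3/IE2 ≈ 4.3, far larger than any earlier ratio.
That jump marks the point where a core electron is being removed. So the atom has 2 valence electrons.
A main-group element with 2 valence electrons is in group 2.

Group 2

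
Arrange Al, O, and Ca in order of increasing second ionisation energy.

The second ionization energy removes an electron from the +1 ion. For each element: Al⁺ still has 2 valence electrons; O⁺ still has 5 valence electrons; Ca⁺ still has 1 valence electron.
All are still removing valence electrons, so compare the +1 ions as you would atoms: IE_2 generally rises across a period (higher Z_eff) and falls down a group (larger shell), subject to the usual subshell exceptions.
Valence configurations: Al⁺ [Ne]3s², O⁺ [He]2s²2p³, Ca⁺ [Ar]4s¹.
Tabulated IE_2 (kJ/mol): Al 1817, O 3388, Ca 1145.
Putting it together, IE_2: Ca < Al < O.

Ca < Al < O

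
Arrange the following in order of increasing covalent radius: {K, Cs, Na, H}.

H is in period 1, group 1; Na is in period 3, group 1; K is in period 4, group 1; Cs is in period 6, group 1.
Moving right in a period, electrons are added to the same shell under a stronger nuclear pull, so atoms get smaller; moving down, a new shell is opened and atoms get larger.
All are in group 1, so atomic radius increases down the group.
So from smallest to largest: H < Na < K < Cs.

H < Na < K < Cs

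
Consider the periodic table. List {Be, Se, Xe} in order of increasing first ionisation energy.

Be is in period 2, group 2; Se is in period 4, group 16; Xe is in period 5, group 18.
Across a period the outer electron is held more tightly (higher IE₁); down a group it sits in a higher shell, more shielded, and comes off more easily.
These span different periods and groups, so the two trends combine.
Se > Be: the two effects oppose for this pair; the across-period effect wins (941 vs 900 kJ/mol).
Xe > Se: the two effects oppose for this pair; the across-period effect wins (1170 vs 941 kJ/mol).
Tabulated first ionization energy (kJ/mol): Be 900, Se 941, Xe 1170.
So from lowest to highest: Be < Se < Xe.

Be, Se, Xe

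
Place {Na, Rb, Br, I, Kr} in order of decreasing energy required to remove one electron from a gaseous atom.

Na is in period 3, group 1; Br is in period 4, group 17; Kr is in period 4, group 18; Rb is in period 5, group 1; I is in period 5, group 17.
IE₁ increases left→right with effective nuclear charge and decreases top→bottom as the valence shell moves farther out.
Neither a single period nor a single group — weigh both effects.
Na > Rb: they share group 1; the group trend gives Na the larger value.
I > Na: the two effects oppose for this pair; the across-period effect wins (1008 vs 496 kJ/mol).
Br > I: they share group 17; the group trend gives Br the larger value.
Kr > Br: Kr lies to the right of Br in period 4, so the across-period effect alone puts Kr higher.
For reference (kJ/mol): Na 496, Br 1140, Kr 1351, Rb 403, I 1008.
So from highest to lowest: Kr > Br > I > Na > Rb.

Kr > Br > I > Na > Rb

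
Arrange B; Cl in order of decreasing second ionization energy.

After 1 electron has been removed, what remains? B⁺ still has 2 valence electrons; Cl⁺ still has 6 valence electrons.
All are still removing valence electrons, so compare the +1 ions as you would atoms: IE_2 generally rises across a period (higher Z_eff) and falls down a group (larger shell), subject to the usual subshell exceptions.
Valence configurations: B⁺ [He]2s², Cl⁺ [Ne]3s²3p⁴.
The numbers (kJ/mol): B 2427, Cl 2298.
Overall IE_2 order: Cl < B.

B, Cl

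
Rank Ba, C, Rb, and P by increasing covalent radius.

C < P < Ba < Rb

Across a period the added protons contract the valence shell; down a group each new principal shell makes the atom larger.
These span different periods and groups, so the two trends combine.
P > C: the two effects oppose for this pair; the down-group effect wins (111 vs 75 pm).
Ba > P: both effects reinforce here, so Ba is clearly the larger of the two.
Rb > Ba: the two effects oppose for this pair; the across-period effect wins (210 vs 196 pm).
Tabulated atomic radius (pm): C 75, P 111, Rb 210, Ba 196.
So from smallest to largest: C < P < Ba < Rb.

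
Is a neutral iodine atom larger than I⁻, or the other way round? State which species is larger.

Forming I⁻ adds 1 electron to I. More electron–electron repulsion in the same shell, with unchanged nuclear charge, lets the cloud expand.
An anion is larger than its parent atom: I⁻ > I.

I⁻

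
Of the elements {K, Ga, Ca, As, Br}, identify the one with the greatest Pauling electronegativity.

K is in period 4, group 1; Ca is in period 4, group 2; Ga is in period 4, group 13; As is in period 4, group 15; Br is in period 4, group 17.
EN rises left→right (higher Z_eff, smaller atoms) and falls top→bottom (larger, more shielded atoms).
All lie in period 4, so electronegativity increases left to right.
The greatest Pauling electronegativity among these belongs to Br.

Br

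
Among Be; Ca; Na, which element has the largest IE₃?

Be

After 2 electrons have been removed, what remains? Be²⁺ is the bare [He] core; Ca²⁺ is the bare [Ar] core; Na²⁺ is already 1 electron into the core.
All of these are removing an electron from a noble-gas core or deeper; the smaller core (lower principal quantum number) is held far more tightly, and within a period the higher nuclear charge binds the same core more tightly.
Tabulated IE_3 (kJ/mol): Be 14849, Ca 4912, Na 6910.
Hence IE_3: Ca < Na < Be.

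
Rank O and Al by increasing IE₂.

Al < O

Consider each +1 ion: O⁺ still has 5 valence electrons; Al⁺ still has 2 valence electrons.
All are still removing valence electrons, so compare the +1 ions as you would atoms: IE_2 generally rises across a period (higher Z_eff) and falls down a group (larger shell), subject to the usual subshell exceptions.
Valence configurations: O⁺ [He]2s²2p³, Al⁺ [Ne]3s².
The numbers (kJ/mol): O 3388, Al 1817.
So the second ionization energies run Al < O.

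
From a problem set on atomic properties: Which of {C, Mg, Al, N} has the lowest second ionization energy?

Consider each +1 ion: C⁺ still has 3 valence electrons; Mg⁺ still has 1 valence electron; Al⁺ still has 2 valence electrons; N⁺ still has 4 valence electrons.
All are still removing valence electrons, so compare the +1 ions as you would atoms: IE_2 generally rises across a period (higher Z_eff) and falls down a group (larger shell), subject to the usual subshell exceptions.
Valence configurations: C⁺ [He]2s²2p¹, Mg⁺ [Ne]3s¹, Al⁺ [Ne]3s², N⁺ [He]2s²2p².
The numbers (kJ/mol): C 2353, Mg 1451, Al 1817, N 2856.
Overall IE_2 order: Mg < Al < C < N.

Mg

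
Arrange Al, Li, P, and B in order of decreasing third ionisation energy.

Li > B > P > Al

Consider each +2 ion: Al²⁺ still has 1 valence electron; Li²⁺ is already 1 electron into the core; P²⁺ still has 3 valence electrons; B²⁺ still has 1 valence electron.
Core electrons are held far more tightly than valence electrons, so Li tops the IE_3 order.
Valence configurations: Al²⁺ [Ne]3s¹, P²⁺ [Ne]3s²3p¹, B²⁺ [He]2s¹.
The numbers (kJ/mol): Al 2745, Li 11815, P 2914, B 3660.
Hence IE_3: Al < P < B < Li.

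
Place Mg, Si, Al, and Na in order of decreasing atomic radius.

Na > Mg > Al > Si

Na is in period 3, group 1; Mg is in period 3, group 2; Al is in period 3, group 13; Si is in period 3, group 14.
Radius decreases left→right (rising Z_eff, same n) and increases top→bottom (higher n).
All lie in period 3, so atomic radius increases right to left.
So from largest to smallest: Na > Mg > Al > Si.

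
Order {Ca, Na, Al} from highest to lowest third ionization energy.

After 2 electrons have been removed, what remains? Ca²⁺ is the bare [Ar] core; Na²⁺ is already 1 electron into the core; Al²⁺ still has 1 valence electron.
Core electrons are held far more tightly than valence electrons, so Ca and Na top the IE_3 order.
Tabulated IE_3 (kJ/mol): Ca 4912, Na 6910, Al 2745.
Overall IE_3 order: Al < Ca < Na.

Na > Ca > Al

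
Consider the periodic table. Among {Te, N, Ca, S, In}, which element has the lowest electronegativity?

N is in period 2, group 15; S is in period 3, group 16; Ca is in period 4, group 2; In is in period 5, group 13; Te is in period 5, group 16.
Atoms toward the upper right of the periodic table pull bonding electrons most strongly.
Neither a single period nor a single group — weigh both effects.
In > Ca: period and group pull opposite ways; the across-period shift dominates (1.78 vs 1.00).
Te > In: Te lies to the right of In in period 5, so the across-period effect alone puts Te higher.
S > Te: they share group 16; the group trend gives S the larger value.
N > S: period and group pull opposite ways; the down-group shift dominates (3.04 vs 2.58).
Tabulated electronegativity (Pauling): N 3.04, S 2.58, Ca 1.00, In 1.78, Te 2.10.
The lowest electronegativity among these belongs to Ca.

Ca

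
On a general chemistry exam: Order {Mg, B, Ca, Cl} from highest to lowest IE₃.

Mg > Ca > Cl > B

The third ionization energy removes an electron from the +2 ion. For each element: Mg²⁺ is the bare [Ne] core; B²⁺ still has 1 valence electron; Ca²⁺ is the bare [Ar] core; Cl²⁺ still has 5 valence electrons.
Core electrons are held far more tightly than valence electrons, so Ca and Mg top the IE_3 order.
Valence configurations: B²⁺ [He]2s¹, Cl²⁺ [Ne]3s²3p³.
Approximate IE_3 values (kJ/mol): Mg 7733, B 3660, Ca 4912, Cl 3822.
So the third ionization energies run B < Cl < Ca < Mg.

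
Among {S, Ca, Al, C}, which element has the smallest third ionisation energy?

Al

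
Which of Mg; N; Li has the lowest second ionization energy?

After 1 electron has been removed, what remains? Mg⁺ still has 1 valence electron; N⁺ still has 4 valence electrons; Li⁺ is the bare [He] core.
Breaking into a closed-shell core is much more expensive than removing a leftover valence electron — Li has the largest IE_2 here.
Valence configurations: Mg⁺ [Ne]3s¹, N⁺ [He]2s²2p².
The numbers (kJ/mol): Mg 1451, N 2856, Li 7298.
Overall IE_2 order: Mg < N < Li.

Mg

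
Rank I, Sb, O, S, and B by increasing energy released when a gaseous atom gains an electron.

B < Sb < O < S < I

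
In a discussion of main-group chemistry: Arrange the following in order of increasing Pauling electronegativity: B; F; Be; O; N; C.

Be, B, C, N, O, F

Smaller atoms with higher effective nuclear charge are more electronegative.
All lie in period 2, so electronegativity increases left to right.
So from lowest to highest: Be < B < C < N < O < F.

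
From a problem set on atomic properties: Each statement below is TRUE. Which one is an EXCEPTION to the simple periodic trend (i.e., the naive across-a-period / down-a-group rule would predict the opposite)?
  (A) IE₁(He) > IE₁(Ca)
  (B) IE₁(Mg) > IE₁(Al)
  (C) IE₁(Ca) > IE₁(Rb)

The general trend: first ionization energy increases across a period and decreases down a group.
(A) He (period 1, group 18) vs Ca (period 4, group 2): the stated order agrees with the simple trend.
(B) Mg (period 3, group 2) vs Al (period 3, group 13): the stated order contradicts the simple trend.
(C) Ca (period 4, group 2) vs Rb (period 5, group 1): the stated order agrees with the simple trend.
The exception is (B): Al's single 3p electron is easier to remove than one from Mg's filled 3s².

(B)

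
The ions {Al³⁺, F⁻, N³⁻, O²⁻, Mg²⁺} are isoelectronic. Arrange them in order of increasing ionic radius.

Al³⁺ < Mg²⁺ < F⁻ < O²⁻ < N³⁻

All of these have 10 electrons, so size is governed by nuclear charge alone: the more protons, the stronger the pull on the same electron cloud, and the smaller the ion.
Nuclear charges: Al³⁺ (Z=13), Mg²⁺ (Z=12), F⁻ (Z=9), O²⁻ (Z=8), N³⁻ (Z=7).
Smallest to largest: Al³⁺ < Mg²⁺ < F⁻ < O²⁻ < N³⁻.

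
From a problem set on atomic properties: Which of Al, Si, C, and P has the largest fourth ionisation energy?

The fourth ionization energy removes an electron from the +3 ion. For each element: Al³⁺ is the bare [Ne] core; Si³⁺ still has 1 valence electron; C³⁺ still has 1 valence electron; P³⁺ still has 2 valence electrons.
Breaking into a closed-shell core is much more expensive than removing a leftover valence electron — Al has the largest IE_4 here.
Valence configurations: Si³⁺ [Ne]3s¹, C³⁺ [He]2s¹, P³⁺ [Ne]3s².
The numbers (kJ/mol): Al 11577, Si 4356, C 6223, P 4964.
Putting it together, IE_4: Si < P < C < Al.

Al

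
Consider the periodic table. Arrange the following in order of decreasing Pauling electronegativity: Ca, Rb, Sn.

Sn > Ca > Rb

Ca is in period 4, group 2; Rb is in period 5, group 1; Sn is in period 5, group 14.
Smaller atoms with higher effective nuclear charge are more electronegative.
Neither a single period nor a single group — weigh both effects.
Ca > Rb: relative to Rb, both the across-period and down-group shifts push Ca's electronegativity up.
Sn > Ca: the two effects oppose for this pair; the across-period effect wins (1.96 vs 1.00).
Tabulated electronegativity (Pauling): Ca 1.00, Rb 0.82, Sn 1.96.
So from highest to lowest: Sn > Ca > Rb.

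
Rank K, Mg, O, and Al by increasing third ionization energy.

IE_3 is the cost of taking one more electron from the +2 cation: K²⁺ is already 1 electron into the core; Mg²⁺ is the bare [Ne] core; O²⁺ still has 4 valence electrons; Al²⁺ still has 1 valence electron.
Usually core removal costs more than valence removal, but here the competition is close: a tightly held n=2 valence electron can cost more to remove than an n=3 core electron, so the actual values have to decide it.
Valence configurations: O²⁺ [He]2s²2p², Al²⁺ [Ne]3s¹.
Tabulated IE_3 (kJ/mol): K 4420, Mg 7733, O 5300, Al 2745.
Hence IE_3: Al < K < O < Mg.

Al < K < O < Mg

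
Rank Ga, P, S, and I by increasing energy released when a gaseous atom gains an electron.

Ga < P < S < I

P is in period 3, group 15; S is in period 3, group 16; Ga is in period 4, group 13; I is in period 5, group 17.
EA tends to increase across a period and decrease down a group, though the pattern is less regular than for IE or radius.
These span different periods and groups, so the two trends combine.
P > Ga: relative to Ga, both the across-period and down-group shifts push P's electron affinity up.
S > P: both are in period 3; the period trend gives S the larger value.
I > S: period and group pull opposite ways; the across-period shift dominates (295 vs 200 kJ/mol).
For reference (kJ/mol): P 72, S 200, Ga 29, I 295.
So from lowest to highest: Ga < P < S < I.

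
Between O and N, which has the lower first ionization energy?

N is in period 2, group 15; O is in period 2, group 16.
Across a period the outer electron is held more tightly (higher IE₁); down a group it sits in a higher shell, more shielded, and comes off more easily.
All lie in period 2; the across-period trend (first ionization energy increases left to right) applies, with the exception below.
Note the exception: N has a higher first ionization energy than O, contrary to the simple trend — pairing an electron in O's 2p⁴ costs repulsion energy, so O ionizes more easily than half-filled N (2p³).
Tabulated first ionization energy (kJ/mol): N 1402, O 1314.
So O has the lower first ionization energy (O < N).

O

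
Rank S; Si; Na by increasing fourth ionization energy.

After 3 electrons have been removed, what remains? S³⁺ still has 3 valence electrons; Si³⁺ still has 1 valence electron; Na³⁺ is already 2 electrons into the core.
Breaking into a closed-shell core is much more expensive than removing a leftover valence electron — Na has the largest IE_4 here.
Valence configurations: S³⁺ [Ne]3s²3p¹, Si³⁺ [Ne]3s¹.
The numbers (kJ/mol): S 4556, Si 4356, Na 9543.
So the fourth ionization energies run Si < S < Na.

Si, S, Na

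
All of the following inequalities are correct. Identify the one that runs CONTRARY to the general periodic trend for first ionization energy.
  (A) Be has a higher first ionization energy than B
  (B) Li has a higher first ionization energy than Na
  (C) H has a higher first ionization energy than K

The general trend: first ionization energy increases across a period and decreases down a group.
(A) Be (period 2, group 2) vs B (period 2, group 13): the stated order contradicts the simple trend.
(B) Li (period 2, group 1) vs Na (period 3, group 1): the stated order agrees with the simple trend.
(C) H (period 1, group 1) vs K (period 4, group 1): the stated order agrees with the simple trend.
The exception is (A): removing B's lone 2p electron is easier than breaking Be's filled 2s².

(A)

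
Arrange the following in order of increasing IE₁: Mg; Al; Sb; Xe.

IE₁ increases left→right with effective nuclear charge and decreases top→bottom as the valence shell moves farther out.
Here both period and group differ, so the two effects have to be weighed against each other.
Mg > Al: this pair runs against the simple trend — see the exception note.
Sb > Mg: the two effects oppose for this pair; the across-period effect wins (831 vs 738 kJ/mol).
Xe > Sb: Xe lies to the right of Sb in period 5, so the across-period effect alone puts Xe higher.
Note the exception: Mg has a higher first ionization energy than Al, contrary to the simple trend — Al's single 3p electron is easier to remove than one from Mg's filled 3s².
Tabulated first ionization energy (kJ/mol): Mg 738, Al 578, Sb 831, Xe 1170.
So from lowest to highest: Al < Mg < Sb < Xe.

Al < Mg < Sb < Xe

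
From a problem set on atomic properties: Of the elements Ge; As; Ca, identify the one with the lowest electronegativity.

Ca

Atoms toward the upper right of the periodic table pull bonding electrons most strongly.
All lie in period 4, so electronegativity increases left to right.
The lowest electronegativity among these belongs to Ca.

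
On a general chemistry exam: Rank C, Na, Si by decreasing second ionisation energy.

Na, C, Si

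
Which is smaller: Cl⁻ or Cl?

Cl

Forming Cl⁻ adds 1 electron to Cl. More electron–electron repulsion in the same shell, with unchanged nuclear charge, lets the cloud expand.
An anion is larger than its parent atom: Cl⁻ > Cl.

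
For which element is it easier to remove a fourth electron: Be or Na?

Na

After 3 electrons have been removed, what remains? Be³⁺ is already 1 electron into the core; Na³⁺ is already 2 electrons into the core.
All of these are removing an electron from a noble-gas core or deeper; the smaller core (lower principal quantum number) is held far more tightly, and within a period the higher nuclear charge binds the same core more tightly.
Approximate IE_4 values (kJ/mol): Be 21007, Na 9543.
So the fourth ionization energies run Na < Be.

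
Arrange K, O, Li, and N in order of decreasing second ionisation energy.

The second ionization energy removes an electron from the +1 ion. For each element: K⁺ is the bare [Ar] core; O⁺ still has 5 valence electrons; Li⁺ is the bare [He] core; N⁺ still has 4 valence electrons.
Usually core removal costs more than valence removal, but here the competition is close: a tightly held n=2 valence electron can cost more to remove than an n=3 core electron, so the actual values have to decide it.
Valence configurations: O⁺ [He]2s²2p³, N⁺ [He]2s²2p².
The numbers (kJ/mol): K 3052, O 3388, Li 7298, N 2856.
Hence IE_2: N < K < O < Li.

Li > O > K > N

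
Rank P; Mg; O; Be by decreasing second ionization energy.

O > P > Be > Mg

IE_2 is the cost of taking one more electron from the +1 cation: P⁺ still has 4 valence electrons; Mg⁺ still has 1 valence electron; O⁺ still has 5 valence electrons; Be⁺ still has 1 valence electron.
All are still removing valence electrons, so compare the +1 ions as you would atoms: IE_2 generally rises across a period (higher Z_eff) and falls down a group (larger shell), subject to the usual subshell exceptions.
Valence configurations: P⁺ [Ne]3s²3p², Mg⁺ [Ne]3s¹, O⁺ [He]2s²2p³, Be⁺ [He]2s¹.
The numbers (kJ/mol): P 1907, Mg 1451, O 3388, Be 1757.
Putting it together, IE_2: Mg < Be < P < O.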